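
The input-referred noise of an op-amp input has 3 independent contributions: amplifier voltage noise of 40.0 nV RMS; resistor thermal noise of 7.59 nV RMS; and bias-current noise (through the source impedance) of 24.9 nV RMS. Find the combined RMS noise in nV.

47.7 nV

Uncorrelated sources add in power (mean-square): V_tot = √(ΣV_i²)
V_tot = √[(4.00×10⁻⁸)² + (7.59×10⁻⁹)² + (2.49×10⁻⁸)²] = 4.77×10⁻⁸ V = 47.7 nV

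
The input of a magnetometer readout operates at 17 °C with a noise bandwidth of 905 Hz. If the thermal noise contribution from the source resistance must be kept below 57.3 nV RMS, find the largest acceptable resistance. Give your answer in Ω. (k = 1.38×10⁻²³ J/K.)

227 Ω

T = 17 °C + 273.15 = 290.15 K
Johnson–Nyquist: V_n = √(4kTRB) ⇒ R = V_n² / (4kTB)
4kTB = 4 × 1.38×10⁻²³ × 290.15 × 9.05×10² = 1.45×10⁻¹⁷
R = (5.73×10⁻⁸)² / 1.45×10⁻¹⁷ = 2.27×10² Ω = 227 Ω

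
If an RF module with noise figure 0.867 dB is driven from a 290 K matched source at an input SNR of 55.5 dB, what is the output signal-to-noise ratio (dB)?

54.633 dB

By definition F = SNR_in/SNR_out, so in dB: SNR_out = SNR_in − NF
SNR_out = 55.5 − 0.867 = 54.633 dB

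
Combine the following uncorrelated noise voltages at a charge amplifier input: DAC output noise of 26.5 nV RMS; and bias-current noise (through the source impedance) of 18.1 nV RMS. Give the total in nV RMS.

Uncorrelated sources add in power (mean-square): V_tot = √(ΣV_i²)
V_tot = √[(2.65×10⁻⁸)² + (1.81×10⁻⁸)²] = 3.21×10⁻⁸ V = 32.1 nV

32.1 nV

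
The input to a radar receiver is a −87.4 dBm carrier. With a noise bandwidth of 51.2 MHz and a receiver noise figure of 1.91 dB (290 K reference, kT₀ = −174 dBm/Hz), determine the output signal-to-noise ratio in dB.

7.6 dB

Noise floor: N = −174 + 10 log₁₀(B) + NF
10 log₁₀(5.12×10⁷) = 77.09 dB
N = −174 + 77.09 + 1.91 = −95.00 dBm
SNR = P_sig − N = −87.4 − (−95.00) = 7.60 dB → 7.6 dB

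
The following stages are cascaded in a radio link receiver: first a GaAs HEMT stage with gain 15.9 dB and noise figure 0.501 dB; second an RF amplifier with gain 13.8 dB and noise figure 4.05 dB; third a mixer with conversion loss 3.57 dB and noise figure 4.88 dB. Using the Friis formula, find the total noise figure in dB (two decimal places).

0.66 dB

Convert to linear (a loss of L dB is a gain of −L dB): F_i = 10^(NF_i/10), G_i = 10^(G_i,dB/10)
  Stage 1: F_1 = 10^(0.501/10) = 1.122, G_1 = 10^(15.9/10) = 38.90
  Stage 2: F_2 = 10^(4.05/10) = 2.541, G_2 = 10^(13.8/10) = 23.99
  Stage 3: F_3 = 10^(4.88/10) = 3.076, G_3 = 10^(−3.57/10) = 0.4395
Friis cascade:
  F = 1.122 + (2.541 − 1)/38.90 + (3.076 − 1)/933.3 = 1.164
NF = 10 log₁₀(1.164) = 0.66 dB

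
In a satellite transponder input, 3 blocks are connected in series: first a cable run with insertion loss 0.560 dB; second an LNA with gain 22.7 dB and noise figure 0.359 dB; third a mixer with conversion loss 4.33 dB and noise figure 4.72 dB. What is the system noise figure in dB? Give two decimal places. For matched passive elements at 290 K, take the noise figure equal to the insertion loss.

0.96 dB

Convert to linear (a loss of L dB is a gain of −L dB): F_i = 10^(NF_i/10), G_i = 10^(G_i,dB/10)
  Stage 1: F_1 = 10^(0.560/10) = 1.138, G_1 = 10^(−0.560/10) = 0.8790
  Stage 2: F_2 = 10^(0.359/10) = 1.086, G_2 = 10^(22.7/10) = 186.2
  Stage 3: F_3 = 10^(4.72/10) = 2.965, G_3 = 10^(−4.33/10) = 0.3690
Friis cascade:
  F = 1.138 + (1.086 − 1)/0.8790 + (2.965 − 1)/163.7 = 1.248
NF = 10 log₁₀(1.248) = 0.96 dB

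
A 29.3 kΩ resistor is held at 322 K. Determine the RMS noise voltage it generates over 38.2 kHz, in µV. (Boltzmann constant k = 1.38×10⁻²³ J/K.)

V_n = √(4kTRB)
4kTRB = 4 × 1.38×10⁻²³ × 322 × 2.93×10⁴ × 3.82×10⁴ = 1.99×10⁻¹¹ V²
V_n = √(1.99×10⁻¹¹) = 4.46×10⁻⁶ V = 4.46 µV

4.46 µV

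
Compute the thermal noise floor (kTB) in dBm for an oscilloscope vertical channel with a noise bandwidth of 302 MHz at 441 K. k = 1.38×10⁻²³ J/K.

−87.4 dBm

P_n = kTB = 1.38×10⁻²³ × 441 × 3.02×10⁸ = 1.84×10⁻¹² W
In dBm: 10 log₁₀(1.84×10⁻¹² / 10⁻³) = −87.4 dBm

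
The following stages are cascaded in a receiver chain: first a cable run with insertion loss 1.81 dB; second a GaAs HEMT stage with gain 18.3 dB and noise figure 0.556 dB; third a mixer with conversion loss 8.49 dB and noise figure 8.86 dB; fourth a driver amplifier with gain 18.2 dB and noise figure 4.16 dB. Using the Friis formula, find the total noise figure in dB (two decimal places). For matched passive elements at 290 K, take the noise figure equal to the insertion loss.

Convert to linear (a loss of L dB is a gain of −L dB): F_i = 10^(NF_i/10), G_i = 10^(G_i,dB/10)
  Stage 1: F_1 = 10^(1.81/10) = 1.517, G_1 = 10^(−1.81/10) = 0.6592
  Stage 2: F_2 = 10^(0.556/10) = 1.137, G_2 = 10^(18.3/10) = 67.61
  Stage 3: F_3 = 10^(8.86/10) = 7.691, G_3 = 10^(−8.49/10) = 0.1416
  Stage 4: F_4 = 10^(4.16/10) = 2.606, G_4 = 10^(18.2/10) = 66.07
Friis cascade:
  F = 1.517 + (1.137 − 1)/0.6592 + (7.691 − 1)/44.57 + (2.606 − 1)/6.310 = 2.129
NF = 10 log₁₀(2.129) = 3.28 dB

3.28 dB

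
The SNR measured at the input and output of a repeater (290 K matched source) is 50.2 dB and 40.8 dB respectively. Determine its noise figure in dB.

9.4 dB

NF (dB) = SNR_in(dB) − SNR_out(dB) when the source is at T₀
NF = 50.2 − 40.8 = 9.4 dB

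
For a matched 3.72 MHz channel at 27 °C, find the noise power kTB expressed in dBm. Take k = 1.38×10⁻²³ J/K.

−108.1 dBm

T = 27 °C + 273.15 = 300.15 K
P_n = kTB = 1.38×10⁻²³ × 300.15 × 3.72×10⁶ = 1.54×10⁻¹⁴ W
In dBm: 10 log₁₀(1.54×10⁻¹⁴ / 10⁻³) = −108.1 dBm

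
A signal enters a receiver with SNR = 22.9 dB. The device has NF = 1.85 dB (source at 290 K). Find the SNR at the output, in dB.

By definition F = SNR_in/SNR_out, so in dB: SNR_out = SNR_in − NF
SNR_out = 22.9 − 1.85 = 21.05 dB

21.05 dB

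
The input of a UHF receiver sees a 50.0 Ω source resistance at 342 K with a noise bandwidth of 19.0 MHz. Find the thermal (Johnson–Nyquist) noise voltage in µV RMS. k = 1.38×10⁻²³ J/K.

V_n = √(4kTRB)
4kTRB = 4 × 1.38×10⁻²³ × 342 × 5.00×10¹ × 1.90×10⁷ = 1.79×10⁻¹¹ V²
V_n = √(1.79×10⁻¹¹) = 4.23×10⁻⁶ V = 4.23 µV

4.23 µV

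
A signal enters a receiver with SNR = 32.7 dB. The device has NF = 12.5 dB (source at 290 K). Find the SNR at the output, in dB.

By definition F = SNR_in/SNR_out, so in dB: SNR_out = SNR_in − NF
SNR_out = 32.7 − 12.5 = 20.2 dB

20.2 dB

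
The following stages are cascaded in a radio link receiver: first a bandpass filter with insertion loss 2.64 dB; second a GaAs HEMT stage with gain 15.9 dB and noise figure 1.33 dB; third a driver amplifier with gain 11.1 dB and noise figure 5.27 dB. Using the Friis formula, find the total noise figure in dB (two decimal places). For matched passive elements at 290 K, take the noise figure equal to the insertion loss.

Convert to linear (a loss of L dB is a gain of −L dB): F_i = 10^(NF_i/10), G_i = 10^(G_i,dB/10)
  Stage 1: F_1 = 10^(2.64/10) = 1.837, G_1 = 10^(−2.64/10) = 0.5445
  Stage 2: F_2 = 10^(1.33/10) = 1.358, G_2 = 10^(15.9/10) = 38.90
  Stage 3: F_3 = 10^(5.27/10) = 3.365, G_3 = 10^(11.1/10) = 12.88
Friis cascade:
  F = 1.837 + (1.358 − 1)/0.5445 + (3.365 − 1)/21.18 = 2.606
NF = 10 log₁₀(2.606) = 4.16 dB

4.16 dB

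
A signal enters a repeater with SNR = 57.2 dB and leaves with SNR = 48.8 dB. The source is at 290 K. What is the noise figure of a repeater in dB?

8.4 dB

NF (dB) = SNR_in(dB) − SNR_out(dB) when the source is at T₀
NF = 57.2 − 48.8 = 8.4 dB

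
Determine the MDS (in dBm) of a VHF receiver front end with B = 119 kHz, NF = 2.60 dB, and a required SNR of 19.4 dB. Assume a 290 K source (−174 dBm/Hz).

Sensitivity = −174 + 10 log₁₀(B) + NF + SNR_min
= −174 + 50.76 + 2.60 + 19.4
= −101.24 dBm → −101.2 dBm

−101.2 dBm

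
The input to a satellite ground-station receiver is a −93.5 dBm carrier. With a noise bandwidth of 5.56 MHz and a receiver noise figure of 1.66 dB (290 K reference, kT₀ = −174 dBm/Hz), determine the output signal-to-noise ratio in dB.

Noise floor: N = −174 + 10 log₁₀(B) + NF
10 log₁₀(5.56×10⁶) = 67.45 dB
N = −174 + 67.45 + 1.66 = −104.89 dBm
SNR = P_sig − N = −93.5 − (−104.89) = 11.39 dB → 11.4 dB

11.4 dB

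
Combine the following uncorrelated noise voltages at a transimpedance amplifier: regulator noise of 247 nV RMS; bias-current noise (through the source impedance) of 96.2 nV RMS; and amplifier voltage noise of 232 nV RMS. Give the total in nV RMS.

352 nV

Uncorrelated sources add in power (mean-square): V_tot = √(ΣV_i²)
V_tot = √[(2.47×10⁻⁷)² + (9.62×10⁻⁸)² + (2.32×10⁻⁷)²] = 3.52×10⁻⁷ V = 352 nV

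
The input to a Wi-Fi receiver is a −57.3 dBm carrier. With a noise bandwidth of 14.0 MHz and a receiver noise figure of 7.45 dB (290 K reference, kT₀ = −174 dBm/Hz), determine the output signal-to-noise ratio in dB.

37.8 dB

Noise floor: N = −174 + 10 log₁₀(B) + NF
10 log₁₀(1.40×10⁷) = 71.46 dB
N = −174 + 71.46 + 7.45 = −95.09 dBm
SNR = P_sig − N = −57.3 − (−95.09) = 37.79 dB → 37.8 dB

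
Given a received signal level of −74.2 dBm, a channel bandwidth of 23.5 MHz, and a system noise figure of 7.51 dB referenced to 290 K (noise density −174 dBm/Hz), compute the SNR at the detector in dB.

18.6 dB

Noise floor: N = −174 + 10 log₁₀(B) + NF
10 log₁₀(2.35×10⁷) = 73.71 dB
N = −174 + 73.71 + 7.51 = −92.78 dBm
SNR = P_sig − N = −74.2 − (−92.78) = 18.58 dB → 18.6 dB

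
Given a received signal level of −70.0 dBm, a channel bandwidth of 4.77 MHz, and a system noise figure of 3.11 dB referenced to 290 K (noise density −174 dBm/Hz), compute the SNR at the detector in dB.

34.1 dB

Noise floor: N = −174 + 10 log₁₀(B) + NF
10 log₁₀(4.77×10⁶) = 66.79 dB
N = −174 + 66.79 + 3.11 = −104.10 dBm
SNR = P_sig − N = −70.0 − (−104.10) = 34.10 dB → 34.1 dB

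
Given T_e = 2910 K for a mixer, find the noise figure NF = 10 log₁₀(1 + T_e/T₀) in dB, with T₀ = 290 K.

10.43 dB

F = 1 + T_e/T₀ = 1 + 2910/290 = 11.0345
NF = 10 log₁₀(11.0345) = 10.43 dB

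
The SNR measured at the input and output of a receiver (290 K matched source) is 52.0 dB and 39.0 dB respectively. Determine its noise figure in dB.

NF (dB) = SNR_in(dB) − SNR_out(dB) when the source is at T₀
NF = 52.0 − 39.0 = 13.0 dB

13.0 dB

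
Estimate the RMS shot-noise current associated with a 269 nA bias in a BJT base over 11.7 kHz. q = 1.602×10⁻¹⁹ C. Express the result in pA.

I_n = √(2qI·B)
2qI·B = 2 × 1.602×10⁻¹⁹ × 2.69×10⁻⁷ × 1.17×10⁴ = 1.01×10⁻²¹ A²
I_n = √(1.01×10⁻²¹) = 3.18×10⁻¹¹ A = 31.8 pA

31.8 pA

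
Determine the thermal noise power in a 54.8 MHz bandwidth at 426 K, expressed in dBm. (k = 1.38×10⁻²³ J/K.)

P_n = kTB = 1.38×10⁻²³ × 426 × 5.48×10⁷ = 3.22×10⁻¹³ W
In dBm: 10 log₁₀(3.22×10⁻¹³ / 10⁻³) = −94.9 dBm

−94.9 dBm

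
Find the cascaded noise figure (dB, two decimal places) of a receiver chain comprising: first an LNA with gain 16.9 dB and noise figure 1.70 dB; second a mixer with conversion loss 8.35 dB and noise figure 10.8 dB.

Convert to linear (a loss of L dB is a gain of −L dB): F_i = 10^(NF_i/10), G_i = 10^(G_i,dB/10)
  Stage 1: F_1 = 10^(1.70/10) = 1.479, G_1 = 10^(16.9/10) = 48.98
  Stage 2: F_2 = 10^(10.8/10) = 12.02, G_2 = 10^(−8.35/10) = 0.1462
Friis cascade:
  F = 1.479 + (12.02 − 1)/48.98 = 1.704
NF = 10 log₁₀(1.704) = 2.32 dB

2.32 dB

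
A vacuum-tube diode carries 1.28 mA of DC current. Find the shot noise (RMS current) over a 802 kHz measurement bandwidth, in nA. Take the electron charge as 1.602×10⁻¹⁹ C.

18.1 nA

I_n = √(2qI·B)
2qI·B = 2 × 1.602×10⁻¹⁹ × 1.28×10⁻³ × 8.02×10⁵ = 3.29×10⁻¹⁶ A²
I_n = √(3.29×10⁻¹⁶) = 1.81×10⁻⁸ A = 18.1 nA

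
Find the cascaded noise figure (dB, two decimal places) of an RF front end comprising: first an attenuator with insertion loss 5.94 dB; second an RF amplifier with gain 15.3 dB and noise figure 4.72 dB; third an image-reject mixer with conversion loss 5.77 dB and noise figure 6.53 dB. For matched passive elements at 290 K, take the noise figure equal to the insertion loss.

Convert to linear (a loss of L dB is a gain of −L dB): F_i = 10^(NF_i/10), G_i = 10^(G_i,dB/10)
  Stage 1: F_1 = 10^(5.94/10) = 3.926, G_1 = 10^(−5.94/10) = 0.2547
  Stage 2: F_2 = 10^(4.72/10) = 2.965, G_2 = 10^(15.3/10) = 33.88
  Stage 3: F_3 = 10^(6.53/10) = 4.498, G_3 = 10^(−5.77/10) = 0.2649
Friis cascade:
  F = 3.926 + (2.965 − 1)/0.2547 + (4.498 − 1)/8.630 = 12.05
NF = 10 log₁₀(12.05) = 10.81 dB

10.81 dB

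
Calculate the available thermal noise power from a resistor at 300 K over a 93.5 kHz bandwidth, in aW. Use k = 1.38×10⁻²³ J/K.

387 aW

P_n = kTB = 1.38×10⁻²³ × 300 × 9.35×10⁴ = 3.87×10⁻¹⁶ W = 387 aW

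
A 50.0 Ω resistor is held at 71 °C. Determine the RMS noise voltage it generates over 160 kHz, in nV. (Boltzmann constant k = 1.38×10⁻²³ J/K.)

390 nV

T = 71 °C + 273.15 = 344.15 K
V_n = √(4kTRB)
4kTRB = 4 × 1.38×10⁻²³ × 344.15 × 5.00×10¹ × 1.60×10⁵ = 1.52×10⁻¹³ V²
V_n = √(1.52×10⁻¹³) = 3.90×10⁻⁷ V = 390 nV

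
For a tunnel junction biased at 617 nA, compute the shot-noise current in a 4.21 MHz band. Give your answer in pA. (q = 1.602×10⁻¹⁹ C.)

912 pA

I_n = √(2qI·B)
2qI·B = 2 × 1.602×10⁻¹⁹ × 6.17×10⁻⁷ × 4.21×10⁶ = 8.32×10⁻¹⁹ A²
I_n = √(8.32×10⁻¹⁹) = 9.12×10⁻¹⁰ A = 912 pA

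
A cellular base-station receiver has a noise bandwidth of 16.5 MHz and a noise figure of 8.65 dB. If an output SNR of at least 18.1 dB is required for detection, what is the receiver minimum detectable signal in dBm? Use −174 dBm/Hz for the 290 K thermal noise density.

−75.1 dBm

Sensitivity = −174 + 10 log₁₀(B) + NF + SNR_min
= −174 + 72.17 + 8.65 + 18.1
= −75.08 dBm → −75.1 dBm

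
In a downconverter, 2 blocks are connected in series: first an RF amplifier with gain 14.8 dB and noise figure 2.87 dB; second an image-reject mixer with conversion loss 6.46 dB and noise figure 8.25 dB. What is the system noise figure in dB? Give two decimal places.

Convert to linear (a loss of L dB is a gain of −L dB): F_i = 10^(NF_i/10), G_i = 10^(G_i,dB/10)
  Stage 1: F_1 = 10^(2.87/10) = 1.936, G_1 = 10^(14.8/10) = 30.20
  Stage 2: F_2 = 10^(8.25/10) = 6.683, G_2 = 10^(−6.46/10) = 0.2259
Friis cascade:
  F = 1.936 + (6.683 − 1)/30.20 = 2.125
NF = 10 log₁₀(2.125) = 3.27 dB

3.27 dB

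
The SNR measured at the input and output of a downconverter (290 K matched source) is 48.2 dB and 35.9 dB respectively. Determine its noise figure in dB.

NF (dB) = SNR_in(dB) − SNR_out(dB) when the source is at T₀
NF = 48.2 − 35.9 = 12.3 dB

12.3 dB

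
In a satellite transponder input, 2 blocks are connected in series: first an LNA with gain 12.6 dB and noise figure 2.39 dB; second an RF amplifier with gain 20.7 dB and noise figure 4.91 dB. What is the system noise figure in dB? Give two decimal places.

2.67 dB

Convert to linear (a loss of L dB is a gain of −L dB): F_i = 10^(NF_i/10), G_i = 10^(G_i,dB/10)
  Stage 1: F_1 = 10^(2.39/10) = 1.734, G_1 = 10^(12.6/10) = 18.20
  Stage 2: F_2 = 10^(4.91/10) = 3.097, G_2 = 10^(20.7/10) = 117.5
Friis cascade:
  F = 1.734 + (3.097 − 1)/18.20 = 1.849
NF = 10 log₁₀(1.849) = 2.67 dB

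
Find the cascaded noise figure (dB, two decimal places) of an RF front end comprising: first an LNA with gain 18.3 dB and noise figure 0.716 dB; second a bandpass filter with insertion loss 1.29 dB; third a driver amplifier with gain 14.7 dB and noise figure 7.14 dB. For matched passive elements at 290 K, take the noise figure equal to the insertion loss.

Convert to linear (a loss of L dB is a gain of −L dB): F_i = 10^(NF_i/10), G_i = 10^(G_i,dB/10)
  Stage 1: F_1 = 10^(0.716/10) = 1.179, G_1 = 10^(18.3/10) = 67.61
  Stage 2: F_2 = 10^(1.29/10) = 1.346, G_2 = 10^(−1.29/10) = 0.7430
  Stage 3: F_3 = 10^(7.14/10) = 5.176, G_3 = 10^(14.7/10) = 29.51
Friis cascade:
  F = 1.179 + (1.346 − 1)/67.61 + (5.176 − 1)/50.23 = 1.267
NF = 10 log₁₀(1.267) = 1.03 dB

1.03 dB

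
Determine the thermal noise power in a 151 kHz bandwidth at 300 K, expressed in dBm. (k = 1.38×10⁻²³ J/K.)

−122.0 dBm

P_n = kTB = 1.38×10⁻²³ × 300 × 1.51×10⁵ = 6.25×10⁻¹⁶ W
In dBm: 10 log₁₀(6.25×10⁻¹⁶ / 10⁻³) = −122.0 dBm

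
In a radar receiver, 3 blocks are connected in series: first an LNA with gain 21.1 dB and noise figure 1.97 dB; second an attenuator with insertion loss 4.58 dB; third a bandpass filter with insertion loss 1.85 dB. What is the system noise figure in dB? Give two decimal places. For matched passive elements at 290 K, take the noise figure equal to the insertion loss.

Convert to linear (a loss of L dB is a gain of −L dB): F_i = 10^(NF_i/10), G_i = 10^(G_i,dB/10)
  Stage 1: F_1 = 10^(1.97/10) = 1.574, G_1 = 10^(21.1/10) = 128.8
  Stage 2: F_2 = 10^(4.58/10) = 2.871, G_2 = 10^(−4.58/10) = 0.3483
  Stage 3: F_3 = 10^(1.85/10) = 1.531, G_3 = 10^(−1.85/10) = 0.6531
Friis cascade:
  F = 1.574 + (2.871 − 1)/128.8 + (1.531 − 1)/44.87 = 1.600
NF = 10 log₁₀(1.600) = 2.04 dB

2.04 dB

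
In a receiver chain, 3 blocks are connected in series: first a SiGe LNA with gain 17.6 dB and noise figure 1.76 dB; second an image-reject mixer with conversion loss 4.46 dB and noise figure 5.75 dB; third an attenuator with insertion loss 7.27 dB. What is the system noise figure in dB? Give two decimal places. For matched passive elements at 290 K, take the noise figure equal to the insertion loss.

2.45 dB

Convert to linear (a loss of L dB is a gain of −L dB): F_i = 10^(NF_i/10), G_i = 10^(G_i,dB/10)
  Stage 1: F_1 = 10^(1.76/10) = 1.500, G_1 = 10^(17.6/10) = 57.54
  Stage 2: F_2 = 10^(5.75/10) = 3.758, G_2 = 10^(−4.46/10) = 0.3581
  Stage 3: F_3 = 10^(7.27/10) = 5.333, G_3 = 10^(−7.27/10) = 0.1875
Friis cascade:
  F = 1.500 + (3.758 − 1)/57.54 + (5.333 − 1)/20.61 = 1.758
NF = 10 log₁₀(1.758) = 2.45 dB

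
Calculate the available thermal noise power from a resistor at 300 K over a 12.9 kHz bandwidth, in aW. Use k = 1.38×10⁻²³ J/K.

53.4 aW

P_n = kTB = 1.38×10⁻²³ × 300 × 1.29×10⁴ = 5.34×10⁻¹⁷ W = 53.4 aW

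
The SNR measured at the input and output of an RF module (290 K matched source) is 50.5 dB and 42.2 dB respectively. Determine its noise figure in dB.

8.3 dB

NF (dB) = SNR_in(dB) − SNR_out(dB) when the source is at T₀
NF = 50.5 − 42.2 = 8.3 dB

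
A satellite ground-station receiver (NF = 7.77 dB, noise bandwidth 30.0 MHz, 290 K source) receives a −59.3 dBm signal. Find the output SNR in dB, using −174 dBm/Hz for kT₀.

Noise floor: N = −174 + 10 log₁₀(B) + NF
10 log₁₀(3.00×10⁷) = 74.77 dB
N = −174 + 74.77 + 7.77 = −91.46 dBm
SNR = P_sig − N = −59.3 − (−91.46) = 32.16 dB → 32.2 dB

32.2 dB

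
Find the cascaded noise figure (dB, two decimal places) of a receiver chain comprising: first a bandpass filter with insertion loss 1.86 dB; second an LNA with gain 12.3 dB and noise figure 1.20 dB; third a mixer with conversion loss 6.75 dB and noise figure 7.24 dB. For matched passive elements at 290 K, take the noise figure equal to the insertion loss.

3.82 dB

Convert to linear (a loss of L dB is a gain of −L dB): F_i = 10^(NF_i/10), G_i = 10^(G_i,dB/10)
  Stage 1: F_1 = 10^(1.86/10) = 1.535, G_1 = 10^(−1.86/10) = 0.6516
  Stage 2: F_2 = 10^(1.20/10) = 1.318, G_2 = 10^(12.3/10) = 16.98
  Stage 3: F_3 = 10^(7.24/10) = 5.297, G_3 = 10^(−6.75/10) = 0.2113
Friis cascade:
  F = 1.535 + (1.318 − 1)/0.6516 + (5.297 − 1)/11.07 = 2.411
NF = 10 log₁₀(2.411) = 3.82 dB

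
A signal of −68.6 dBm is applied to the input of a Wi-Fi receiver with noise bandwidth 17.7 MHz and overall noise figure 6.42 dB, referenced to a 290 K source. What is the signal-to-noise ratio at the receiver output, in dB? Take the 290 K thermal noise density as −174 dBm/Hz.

26.5 dB

Noise floor: N = −174 + 10 log₁₀(B) + NF
10 log₁₀(1.77×10⁷) = 72.48 dB
N = −174 + 72.48 + 6.42 = −95.10 dBm
SNR = P_sig − N = −68.6 − (−95.10) = 26.50 dB → 26.5 dB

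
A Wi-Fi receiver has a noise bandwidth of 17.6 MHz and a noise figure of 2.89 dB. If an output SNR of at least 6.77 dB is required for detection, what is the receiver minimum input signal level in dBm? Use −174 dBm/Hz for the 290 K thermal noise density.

−91.9 dBm

Sensitivity = −174 + 10 log₁₀(B) + NF + SNR_min
= −174 + 72.46 + 2.89 + 6.77
= −91.88 dBm → −91.9 dBm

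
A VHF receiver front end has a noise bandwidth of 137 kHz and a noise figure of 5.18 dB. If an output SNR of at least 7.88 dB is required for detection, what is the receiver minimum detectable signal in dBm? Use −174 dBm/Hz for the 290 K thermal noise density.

Sensitivity = −174 + 10 log₁₀(B) + NF + SNR_min
= −174 + 51.37 + 5.18 + 7.88
= −109.57 dBm → −109.6 dBm

−109.6 dBm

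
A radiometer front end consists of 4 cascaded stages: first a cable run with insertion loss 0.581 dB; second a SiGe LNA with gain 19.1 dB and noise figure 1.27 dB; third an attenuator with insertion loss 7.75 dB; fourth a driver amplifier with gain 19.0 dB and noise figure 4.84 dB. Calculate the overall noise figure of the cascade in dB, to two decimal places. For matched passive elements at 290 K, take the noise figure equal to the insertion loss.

2.49 dB

Convert to linear (a loss of L dB is a gain of −L dB): F_i = 10^(NF_i/10), G_i = 10^(G_i,dB/10)
  Stage 1: F_1 = 10^(0.581/10) = 1.143, G_1 = 10^(−0.581/10) = 0.8748
  Stage 2: F_2 = 10^(1.27/10) = 1.340, G_2 = 10^(19.1/10) = 81.28
  Stage 3: F_3 = 10^(7.75/10) = 5.957, G_3 = 10^(−7.75/10) = 0.1679
  Stage 4: F_4 = 10^(4.84/10) = 3.048, G_4 = 10^(19.0/10) = 79.43
Friis cascade:
  F = 1.143 + (1.340 − 1)/0.8748 + (5.957 − 1)/71.10 + (3.048 − 1)/11.94 = 1.773
NF = 10 log₁₀(1.773) = 2.49 dB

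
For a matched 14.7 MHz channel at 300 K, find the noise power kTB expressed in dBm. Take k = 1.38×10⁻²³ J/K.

P_n = kTB = 1.38×10⁻²³ × 300 × 1.47×10⁷ = 6.09×10⁻¹⁴ W
In dBm: 10 log₁₀(6.09×10⁻¹⁴ / 10⁻³) = −102.2 dBm

−102.2 dBm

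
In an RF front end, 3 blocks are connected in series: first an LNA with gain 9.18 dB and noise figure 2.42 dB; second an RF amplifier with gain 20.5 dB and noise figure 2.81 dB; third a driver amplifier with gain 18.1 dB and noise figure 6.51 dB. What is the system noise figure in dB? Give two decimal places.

2.69 dB

Convert to linear (a loss of L dB is a gain of −L dB): F_i = 10^(NF_i/10), G_i = 10^(G_i,dB/10)
  Stage 1: F_1 = 10^(2.42/10) = 1.746, G_1 = 10^(9.18/10) = 8.279
  Stage 2: F_2 = 10^(2.81/10) = 1.910, G_2 = 10^(20.5/10) = 112.2
  Stage 3: F_3 = 10^(6.51/10) = 4.477, G_3 = 10^(18.1/10) = 64.57
Friis cascade:
  F = 1.746 + (1.910 − 1)/8.279 + (4.477 − 1)/929.0 = 1.859
NF = 10 log₁₀(1.859) = 2.69 dB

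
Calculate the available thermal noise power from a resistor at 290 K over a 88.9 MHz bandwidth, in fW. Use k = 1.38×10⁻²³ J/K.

356 fW

P_n = kTB = 1.38×10⁻²³ × 290 × 8.89×10⁷ = 3.56×10⁻¹³ W = 356 fW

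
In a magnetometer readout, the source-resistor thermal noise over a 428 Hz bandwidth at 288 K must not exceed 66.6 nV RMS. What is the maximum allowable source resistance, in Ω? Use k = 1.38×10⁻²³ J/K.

652 Ω

Johnson–Nyquist: V_n = √(4kTRB) ⇒ R = V_n² / (4kTB)
4kTB = 4 × 1.38×10⁻²³ × 288 × 4.28×10² = 6.80×10⁻¹⁸
R = (6.66×10⁻⁸)² / 6.80×10⁻¹⁸ = 6.52×10² Ω = 652 Ω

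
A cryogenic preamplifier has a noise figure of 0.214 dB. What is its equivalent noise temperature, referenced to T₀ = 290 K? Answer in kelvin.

F = 10^(0.214/10) = 1.05051
T_e = (F − 1)·T₀ = (1.05051 − 1) × 290 = 14.6 K

14.6 K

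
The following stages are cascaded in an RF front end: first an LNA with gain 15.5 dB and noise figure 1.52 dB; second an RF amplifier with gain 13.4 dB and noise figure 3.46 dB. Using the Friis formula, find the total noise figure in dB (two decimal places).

Convert to linear (a loss of L dB is a gain of −L dB): F_i = 10^(NF_i/10), G_i = 10^(G_i,dB/10)
  Stage 1: F_1 = 10^(1.52/10) = 1.419, G_1 = 10^(15.5/10) = 35.48
  Stage 2: F_2 = 10^(3.46/10) = 2.218, G_2 = 10^(13.4/10) = 21.88
Friis cascade:
  F = 1.419 + (2.218 − 1)/35.48 = 1.453
NF = 10 log₁₀(1.453) = 1.62 dB

1.62 dB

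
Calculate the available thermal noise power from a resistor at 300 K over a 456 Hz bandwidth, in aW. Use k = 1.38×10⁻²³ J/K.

1.89 aW

P_n = kTB = 1.38×10⁻²³ × 300 × 4.56×10² = 1.89×10⁻¹⁸ W = 1.89 aW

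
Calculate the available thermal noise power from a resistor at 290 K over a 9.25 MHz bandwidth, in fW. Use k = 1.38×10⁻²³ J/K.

P_n = kTB = 1.38×10⁻²³ × 290 × 9.25×10⁶ = 3.70×10⁻¹⁴ W = 37.0 fW

37.0 fW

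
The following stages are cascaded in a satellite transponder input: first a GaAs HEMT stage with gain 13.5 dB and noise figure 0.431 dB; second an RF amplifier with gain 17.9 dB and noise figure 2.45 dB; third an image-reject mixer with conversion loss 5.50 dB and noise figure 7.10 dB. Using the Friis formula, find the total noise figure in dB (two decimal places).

Convert to linear (a loss of L dB is a gain of −L dB): F_i = 10^(NF_i/10), G_i = 10^(G_i,dB/10)
  Stage 1: F_1 = 10^(0.431/10) = 1.104, G_1 = 10^(13.5/10) = 22.39
  Stage 2: F_2 = 10^(2.45/10) = 1.758, G_2 = 10^(17.9/10) = 61.66
  Stage 3: F_3 = 10^(7.10/10) = 5.129, G_3 = 10^(−5.50/10) = 0.2818
Friis cascade:
  F = 1.104 + (1.758 − 1)/22.39 + (5.129 − 1)/1380 = 1.141
NF = 10 log₁₀(1.141) = 0.57 dB

0.57 dB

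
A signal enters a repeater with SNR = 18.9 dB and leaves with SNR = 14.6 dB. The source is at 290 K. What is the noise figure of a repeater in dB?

NF (dB) = SNR_in(dB) − SNR_out(dB) when the source is at T₀
NF = 18.9 − 14.6 = 4.3 dB

4.3 dB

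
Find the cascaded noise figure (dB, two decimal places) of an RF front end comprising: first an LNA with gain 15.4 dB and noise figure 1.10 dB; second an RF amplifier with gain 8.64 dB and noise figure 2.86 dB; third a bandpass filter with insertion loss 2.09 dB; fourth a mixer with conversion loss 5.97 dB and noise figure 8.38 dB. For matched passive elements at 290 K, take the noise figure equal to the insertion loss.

1.32 dB

Convert to linear (a loss of L dB is a gain of −L dB): F_i = 10^(NF_i/10), G_i = 10^(G_i,dB/10)
  Stage 1: F_1 = 10^(1.10/10) = 1.288, G_1 = 10^(15.4/10) = 34.67
  Stage 2: F_2 = 10^(2.86/10) = 1.932, G_2 = 10^(8.64/10) = 7.311
  Stage 3: F_3 = 10^(2.09/10) = 1.618, G_3 = 10^(−2.09/10) = 0.6180
  Stage 4: F_4 = 10^(8.38/10) = 6.887, G_4 = 10^(−5.97/10) = 0.2529
Friis cascade:
  F = 1.288 + (1.932 − 1)/34.67 + (1.618 − 1)/253.5 + (6.887 − 1)/156.7 = 1.355
NF = 10 log₁₀(1.355) = 1.32 dB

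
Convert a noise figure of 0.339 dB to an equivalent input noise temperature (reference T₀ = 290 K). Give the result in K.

23.5 K

F = 10^(0.339/10) = 1.08118
T_e = (F − 1)·T₀ = (1.08118 − 1) × 290 = 23.5 K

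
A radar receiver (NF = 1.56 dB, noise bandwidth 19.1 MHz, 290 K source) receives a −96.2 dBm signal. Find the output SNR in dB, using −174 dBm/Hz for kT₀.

Noise floor: N = −174 + 10 log₁₀(B) + NF
10 log₁₀(1.91×10⁷) = 72.81 dB
N = −174 + 72.81 + 1.56 = −99.63 dBm
SNR = P_sig − N = −96.2 − (−99.63) = 3.43 dB → 3.4 dB

3.4 dB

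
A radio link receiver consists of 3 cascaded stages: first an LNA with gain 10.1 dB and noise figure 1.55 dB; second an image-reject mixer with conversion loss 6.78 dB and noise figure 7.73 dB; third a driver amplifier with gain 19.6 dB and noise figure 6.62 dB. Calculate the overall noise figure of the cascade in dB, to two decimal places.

5.54 dB

Convert to linear (a loss of L dB is a gain of −L dB): F_i = 10^(NF_i/10), G_i = 10^(G_i,dB/10)
  Stage 1: F_1 = 10^(1.55/10) = 1.429, G_1 = 10^(10.1/10) = 10.23
  Stage 2: F_2 = 10^(7.73/10) = 5.929, G_2 = 10^(−6.78/10) = 0.2099
  Stage 3: F_3 = 10^(6.62/10) = 4.592, G_3 = 10^(19.6/10) = 91.20
Friis cascade:
  F = 1.429 + (5.929 − 1)/10.23 + (4.592 − 1)/2.148 = 3.583
NF = 10 log₁₀(3.583) = 5.54 dB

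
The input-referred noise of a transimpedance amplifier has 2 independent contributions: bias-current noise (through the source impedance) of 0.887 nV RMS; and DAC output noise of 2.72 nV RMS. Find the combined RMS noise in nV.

Uncorrelated sources add in power (mean-square): V_tot = √(ΣV_i²)
V_tot = √[(8.87×10⁻¹⁰)² + (2.72×10⁻⁹)²] = 2.86×10⁻⁹ V = 2.86 nV

2.86 nV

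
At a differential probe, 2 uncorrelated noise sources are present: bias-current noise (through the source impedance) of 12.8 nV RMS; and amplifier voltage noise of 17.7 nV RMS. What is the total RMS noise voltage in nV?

21.8 nV

Uncorrelated sources add in power (mean-square): V_tot = √(ΣV_i²)
V_tot = √[(1.28×10⁻⁸)² + (1.77×10⁻⁸)²] = 2.18×10⁻⁸ V = 21.8 nV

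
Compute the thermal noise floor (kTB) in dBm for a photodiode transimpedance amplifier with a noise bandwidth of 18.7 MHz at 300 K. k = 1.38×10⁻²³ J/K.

P_n = kTB = 1.38×10⁻²³ × 300 × 1.87×10⁷ = 7.74×10⁻¹⁴ W
In dBm: 10 log₁₀(7.74×10⁻¹⁴ / 10⁻³) = −101.1 dBm

−101.1 dBm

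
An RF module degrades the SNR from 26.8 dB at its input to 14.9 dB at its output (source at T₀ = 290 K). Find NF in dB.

11.9 dB

NF (dB) = SNR_in(dB) − SNR_out(dB) when the source is at T₀
NF = 26.8 − 14.9 = 11.9 dB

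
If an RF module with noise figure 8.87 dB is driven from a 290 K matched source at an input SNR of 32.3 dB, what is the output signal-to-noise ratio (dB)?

23.43 dB

By definition F = SNR_in/SNR_out, so in dB: SNR_out = SNR_in − NF
SNR_out = 32.3 − 8.87 = 23.43 dB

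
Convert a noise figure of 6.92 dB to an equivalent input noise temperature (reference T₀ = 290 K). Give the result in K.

1137 K

F = 10^(6.92/10) = 4.9204
T_e = (F − 1)·T₀ = (4.9204 − 1) × 290 = 1137 K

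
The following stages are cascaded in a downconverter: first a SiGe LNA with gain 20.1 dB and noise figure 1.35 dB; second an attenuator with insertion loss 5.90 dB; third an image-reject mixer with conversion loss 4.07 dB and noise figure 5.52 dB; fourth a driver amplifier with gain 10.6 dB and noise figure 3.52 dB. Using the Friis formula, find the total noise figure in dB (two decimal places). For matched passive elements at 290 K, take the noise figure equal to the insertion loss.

2.07 dB

Convert to linear (a loss of L dB is a gain of −L dB): F_i = 10^(NF_i/10), G_i = 10^(G_i,dB/10)
  Stage 1: F_1 = 10^(1.35/10) = 1.365, G_1 = 10^(20.1/10) = 102.3
  Stage 2: F_2 = 10^(5.90/10) = 3.890, G_2 = 10^(−5.90/10) = 0.2570
  Stage 3: F_3 = 10^(5.52/10) = 3.565, G_3 = 10^(−4.07/10) = 0.3917
  Stage 4: F_4 = 10^(3.52/10) = 2.249, G_4 = 10^(10.6/10) = 11.48
Friis cascade:
  F = 1.365 + (3.890 − 1)/102.3 + (3.565 − 1)/26.30 + (2.249 − 1)/10.30 = 1.612
NF = 10 log₁₀(1.612) = 2.07 dB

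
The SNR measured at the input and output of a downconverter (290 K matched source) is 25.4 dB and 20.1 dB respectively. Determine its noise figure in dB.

NF (dB) = SNR_in(dB) − SNR_out(dB) when the source is at T₀
NF = 25.4 − 20.1 = 5.3 dB

5.3 dB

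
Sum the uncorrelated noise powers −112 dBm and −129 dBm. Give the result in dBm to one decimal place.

−111.9 dBm

Convert to linear, add, convert back:
P₁ = 6.31×10⁻¹⁵ W, P₂ = 1.26×10⁻¹⁶ W
P_tot = 6.44×10⁻¹⁵ W → 10 log₁₀(P_tot / 10⁻³) = −111.9 dBm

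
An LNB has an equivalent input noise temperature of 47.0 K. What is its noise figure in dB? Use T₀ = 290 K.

0.652 dB

F = 1 + T_e/T₀ = 1 + 47.0/290 = 1.16207
NF = 10 log₁₀(1.16207) = 0.652 dB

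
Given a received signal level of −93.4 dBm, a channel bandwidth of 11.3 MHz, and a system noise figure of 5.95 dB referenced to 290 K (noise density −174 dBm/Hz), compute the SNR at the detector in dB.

4.1 dB

Noise floor: N = −174 + 10 log₁₀(B) + NF
10 log₁₀(1.13×10⁷) = 70.53 dB
N = −174 + 70.53 + 5.95 = −97.52 dBm
SNR = P_sig − N = −93.4 − (−97.52) = 4.12 dB → 4.1 dB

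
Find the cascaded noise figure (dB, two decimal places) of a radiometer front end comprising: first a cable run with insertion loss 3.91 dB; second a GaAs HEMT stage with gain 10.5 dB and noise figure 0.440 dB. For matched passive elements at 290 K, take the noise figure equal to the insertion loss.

Convert to linear (a loss of L dB is a gain of −L dB): F_i = 10^(NF_i/10), G_i = 10^(G_i,dB/10)
  Stage 1: F_1 = 10^(3.91/10) = 2.460, G_1 = 10^(−3.91/10) = 0.4064
  Stage 2: F_2 = 10^(0.440/10) = 1.107, G_2 = 10^(10.5/10) = 11.22
Friis cascade:
  F = 2.460 + (1.107 − 1)/0.4064 = 2.723
NF = 10 log₁₀(2.723) = 4.35 dB

4.35 dB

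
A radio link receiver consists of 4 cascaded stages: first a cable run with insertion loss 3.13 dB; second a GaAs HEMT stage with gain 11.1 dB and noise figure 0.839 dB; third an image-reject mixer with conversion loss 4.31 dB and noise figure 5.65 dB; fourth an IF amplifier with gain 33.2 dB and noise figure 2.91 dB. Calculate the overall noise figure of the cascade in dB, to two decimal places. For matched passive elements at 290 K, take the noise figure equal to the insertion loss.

5.23 dB

Convert to linear (a loss of L dB is a gain of −L dB): F_i = 10^(NF_i/10), G_i = 10^(G_i,dB/10)
  Stage 1: F_1 = 10^(3.13/10) = 2.056, G_1 = 10^(−3.13/10) = 0.4864
  Stage 2: F_2 = 10^(0.839/10) = 1.213, G_2 = 10^(11.1/10) = 12.88
  Stage 3: F_3 = 10^(5.65/10) = 3.673, G_3 = 10^(−4.31/10) = 0.3707
  Stage 4: F_4 = 10^(2.91/10) = 1.954, G_4 = 10^(33.2/10) = 2089
Friis cascade:
  F = 2.056 + (1.213 − 1)/0.4864 + (3.673 − 1)/6.266 + (1.954 − 1)/2.323 = 3.331
NF = 10 log₁₀(3.331) = 5.23 dB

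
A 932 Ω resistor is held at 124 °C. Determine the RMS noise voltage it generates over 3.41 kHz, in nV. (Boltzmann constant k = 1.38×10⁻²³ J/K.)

264 nV

T = 124 °C + 273.15 = 397.15 K
V_n = √(4kTRB)
4kTRB = 4 × 1.38×10⁻²³ × 397.15 × 9.32×10² × 3.41×10³ = 6.97×10⁻¹⁴ V²
V_n = √(6.97×10⁻¹⁴) = 2.64×10⁻⁷ V = 264 nV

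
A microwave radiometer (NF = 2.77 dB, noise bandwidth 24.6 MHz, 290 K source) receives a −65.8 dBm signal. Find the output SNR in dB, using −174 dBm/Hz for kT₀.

31.5 dB

Noise floor: N = −174 + 10 log₁₀(B) + NF
10 log₁₀(2.46×10⁷) = 73.91 dB
N = −174 + 73.91 + 2.77 = −97.32 dBm
SNR = P_sig − N = −65.8 − (−97.32) = 31.52 dB → 31.5 dB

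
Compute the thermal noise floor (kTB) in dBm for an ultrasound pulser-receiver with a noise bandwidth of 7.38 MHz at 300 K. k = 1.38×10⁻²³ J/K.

−105.1 dBm

P_n = kTB = 1.38×10⁻²³ × 300 × 7.38×10⁶ = 3.06×10⁻¹⁴ W
In dBm: 10 log₁₀(3.06×10⁻¹⁴ / 10⁻³) = −105.1 dBm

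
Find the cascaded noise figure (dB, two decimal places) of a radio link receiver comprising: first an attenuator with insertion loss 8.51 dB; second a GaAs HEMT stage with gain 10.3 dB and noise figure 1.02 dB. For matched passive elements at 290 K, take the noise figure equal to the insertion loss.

9.53 dB

Convert to linear (a loss of L dB is a gain of −L dB): F_i = 10^(NF_i/10), G_i = 10^(G_i,dB/10)
  Stage 1: F_1 = 10^(8.51/10) = 7.096, G_1 = 10^(−8.51/10) = 0.1409
  Stage 2: F_2 = 10^(1.02/10) = 1.265, G_2 = 10^(10.3/10) = 10.72
Friis cascade:
  F = 7.096 + (1.265 − 1)/0.1409 = 8.974
NF = 10 log₁₀(8.974) = 9.53 dB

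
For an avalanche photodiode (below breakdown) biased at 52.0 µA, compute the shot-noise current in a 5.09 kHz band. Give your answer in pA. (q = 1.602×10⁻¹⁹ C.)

291 pA

I_n = √(2qI·B)
2qI·B = 2 × 1.602×10⁻¹⁹ × 5.20×10⁻⁵ × 5.09×10³ = 8.48×10⁻²⁰ A²
I_n = √(8.48×10⁻²⁰) = 2.91×10⁻¹⁰ A = 291 pA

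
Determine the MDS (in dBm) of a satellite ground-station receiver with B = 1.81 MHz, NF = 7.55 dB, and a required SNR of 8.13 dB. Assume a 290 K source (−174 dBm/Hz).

−95.7 dBm

Sensitivity = −174 + 10 log₁₀(B) + NF + SNR_min
= −174 + 62.58 + 7.55 + 8.13
= −95.74 dBm → −95.7 dBm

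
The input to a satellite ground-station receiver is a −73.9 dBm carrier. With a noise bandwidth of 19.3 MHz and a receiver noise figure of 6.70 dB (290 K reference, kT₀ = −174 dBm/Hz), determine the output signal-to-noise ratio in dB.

Noise floor: N = −174 + 10 log₁₀(B) + NF
10 log₁₀(1.93×10⁷) = 72.86 dB
N = −174 + 72.86 + 6.70 = −94.44 dBm
SNR = P_sig − N = −73.9 − (−94.44) = 20.54 dB → 20.5 dB

20.5 dB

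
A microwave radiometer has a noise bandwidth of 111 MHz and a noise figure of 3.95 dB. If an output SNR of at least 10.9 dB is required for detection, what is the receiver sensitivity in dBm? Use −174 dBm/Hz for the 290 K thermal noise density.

−78.7 dBm

Sensitivity = −174 + 10 log₁₀(B) + NF + SNR_min
= −174 + 80.45 + 3.95 + 10.9
= −78.70 dBm → −78.7 dBm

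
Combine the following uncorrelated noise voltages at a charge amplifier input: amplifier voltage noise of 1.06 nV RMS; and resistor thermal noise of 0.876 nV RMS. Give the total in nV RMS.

1.38 nV

Uncorrelated sources add in power (mean-square): V_tot = √(ΣV_i²)
V_tot = √[(1.06×10⁻⁹)² + (8.76×10⁻¹⁰)²] = 1.38×10⁻⁹ V = 1.38 nV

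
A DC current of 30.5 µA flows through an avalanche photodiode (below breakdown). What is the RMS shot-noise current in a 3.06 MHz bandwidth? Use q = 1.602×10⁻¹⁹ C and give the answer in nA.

5.47 nA

I_n = √(2qI·B)
2qI·B = 2 × 1.602×10⁻¹⁹ × 3.05×10⁻⁵ × 3.06×10⁶ = 2.99×10⁻¹⁷ A²
I_n = √(2.99×10⁻¹⁷) = 5.47×10⁻⁹ A = 5.47 nA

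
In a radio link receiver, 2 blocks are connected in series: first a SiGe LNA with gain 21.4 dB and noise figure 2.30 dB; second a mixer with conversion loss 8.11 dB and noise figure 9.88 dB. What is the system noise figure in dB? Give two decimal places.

Convert to linear (a loss of L dB is a gain of −L dB): F_i = 10^(NF_i/10), G_i = 10^(G_i,dB/10)
  Stage 1: F_1 = 10^(2.30/10) = 1.698, G_1 = 10^(21.4/10) = 138.0
  Stage 2: F_2 = 10^(9.88/10) = 9.727, G_2 = 10^(−8.11/10) = 0.1545
Friis cascade:
  F = 1.698 + (9.727 − 1)/138.0 = 1.761
NF = 10 log₁₀(1.761) = 2.46 dB

2.46 dB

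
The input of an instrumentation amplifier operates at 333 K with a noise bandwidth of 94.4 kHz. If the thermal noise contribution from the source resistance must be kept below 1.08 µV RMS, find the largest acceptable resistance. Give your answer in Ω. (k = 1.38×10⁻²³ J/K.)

672 Ω

Johnson–Nyquist: V_n = √(4kTRB) ⇒ R = V_n² / (4kTB)
4kTB = 4 × 1.38×10⁻²³ × 333 × 9.44×10⁴ = 1.74×10⁻¹⁵
R = (1.08×10⁻⁶)² / 1.74×10⁻¹⁵ = 6.72×10² Ω = 672 Ω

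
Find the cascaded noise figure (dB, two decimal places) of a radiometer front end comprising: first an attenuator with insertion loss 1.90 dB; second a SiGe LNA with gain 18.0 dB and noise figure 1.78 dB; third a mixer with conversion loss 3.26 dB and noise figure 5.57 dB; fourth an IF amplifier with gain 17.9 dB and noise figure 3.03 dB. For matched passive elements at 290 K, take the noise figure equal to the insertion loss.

3.89 dB

Convert to linear (a loss of L dB is a gain of −L dB): F_i = 10^(NF_i/10), G_i = 10^(G_i,dB/10)
  Stage 1: F_1 = 10^(1.90/10) = 1.549, G_1 = 10^(−1.90/10) = 0.6457
  Stage 2: F_2 = 10^(1.78/10) = 1.507, G_2 = 10^(18.0/10) = 63.10
  Stage 3: F_3 = 10^(5.57/10) = 3.606, G_3 = 10^(−3.26/10) = 0.4721
  Stage 4: F_4 = 10^(3.03/10) = 2.009, G_4 = 10^(17.9/10) = 61.66
Friis cascade:
  F = 1.549 + (1.507 − 1)/0.6457 + (3.606 − 1)/40.74 + (2.009 − 1)/19.23 = 2.450
NF = 10 log₁₀(2.450) = 3.89 dB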